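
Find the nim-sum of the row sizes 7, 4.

Nim-sum: 7 ^ 4 = 3.

3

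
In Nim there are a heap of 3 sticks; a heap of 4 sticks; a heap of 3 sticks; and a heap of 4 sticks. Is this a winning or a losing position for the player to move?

Losing position

Compute the nim-sum pairwise:
3 ⊕ 4 = 7
7 ⊕ 3 = 4
4 ⊕ 4 = 0
The nim-sum is 0, so this is a P-position: the player to move is in a losing position under optimal play.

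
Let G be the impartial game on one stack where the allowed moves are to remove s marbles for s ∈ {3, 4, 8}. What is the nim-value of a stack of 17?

1

Build the Grundy sequence with g(k) = mex{g(k−s) : s ∈ {3, 4, 8}, s ≤ k}:
k:     0  1  2  3  4  5  6  7  8  9 10 11 12 13 14 15 16 17
g(k):  0  0  0  1  1  1  2  0  2  3  1  3  0  0  0  1  1  1
So g(17) = 1.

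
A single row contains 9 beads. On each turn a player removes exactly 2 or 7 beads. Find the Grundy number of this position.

0

Build the Grundy sequence with g(k) = mex{g(k−s) : s ∈ {2, 7}, s ≤ k}:
g(0) = mex{} = 0
g(1) = mex{} = 0
g(2) = mex{0} = 1
g(3) = mex{0} = 1
g(4) = mex{1} = 0
g(5) = mex{1} = 0
g(6) = mex{0} = 1
g(7) = mex{0} = 1
g(8) = mex{0,1} = 2
g(9) = mex{1} = 0
So g(9) = 0.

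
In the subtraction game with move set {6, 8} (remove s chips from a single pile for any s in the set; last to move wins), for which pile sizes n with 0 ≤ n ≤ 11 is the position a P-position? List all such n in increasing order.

Build the Grundy sequence with g(k) = mex{g(k−s) : s ∈ {6, 8}, s ≤ k}:
g(0) = mex{} = 0
g(1) = mex{} = 0
g(2) = mex{} = 0
g(3) = mex{} = 0
g(4) = mex{} = 0
g(5) = mex{} = 0
g(6) = mex{0} = 1
g(7) = mex{0} = 1
g(8) = mex{0} = 1
g(9) = mex{0} = 1
g(10) = mex{0} = 1
g(11) = mex{0} = 1
The P-positions (g = 0) in 0..11 are 0, 1, 2, 3, 4, 5.

0, 1, 2, 3, 4, 5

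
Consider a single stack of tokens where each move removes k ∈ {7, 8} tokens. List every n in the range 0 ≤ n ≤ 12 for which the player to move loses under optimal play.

Grundy values for subtraction set {7, 8}:
k:     0  1  2  3  4  5  6  7  8  9 10 11 12
g(k):  0  0  0  0  0  0  0  1  1  1  1  1  1
The P-positions (g = 0) in 0..12 are 0, 1, 2, 3, 4, 5, 6.

0, 1, 2, 3, 4, 5, 6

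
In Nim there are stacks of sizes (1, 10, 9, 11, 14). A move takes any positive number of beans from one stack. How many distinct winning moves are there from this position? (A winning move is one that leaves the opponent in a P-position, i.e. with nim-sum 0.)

1

Bitwise XOR of the heap sizes:
  0001  (1)
  1010  (10)
  1001  (9)
  1011  (11)
  1110  (14)
  ----
  0111  (7)
The overall nim-sum is X = 7. A stack of size p has a winning move iff p XOR X < p (reduce it to p XOR X).
  1: 1 XOR 7 = 6 ≥ 1 — no move.
  10: 10 XOR 7 = 13 ≥ 10 — no move.
  9: 9 XOR 7 = 14 ≥ 9 — no move.
  11: 11 XOR 7 = 12 ≥ 11 — no move.
  14: 14 XOR 7 = 9 < 14 — winning move (to 9).
That gives 1 winning move.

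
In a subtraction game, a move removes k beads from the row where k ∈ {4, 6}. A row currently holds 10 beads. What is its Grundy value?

0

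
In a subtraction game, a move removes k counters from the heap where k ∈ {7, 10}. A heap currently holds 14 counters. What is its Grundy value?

Compute g(0), g(1), … for moves {7, 10}:
k:     0  1  2  3  4  5  6  7  8  9 10 11 12 13 14
g(k):  0  0  0  0  0  0  0  1  1  1  1  1  1  1  2
So g(14) = 2.

2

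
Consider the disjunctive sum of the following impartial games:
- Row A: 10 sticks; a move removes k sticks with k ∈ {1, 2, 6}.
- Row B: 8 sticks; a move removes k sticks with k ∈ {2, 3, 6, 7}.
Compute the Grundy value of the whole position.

2

Grundy values for row A (subtraction set {1, 2, 6}):
g(0) = mex{} = 0
g(1) = mex{0} = 1
g(2) = mex{0,1} = 2
g(3) = mex{1,2} = 0
g(4) = mex{0,2} = 1
g(5) = mex{0,1} = 2
g(6) = mex{0,1,2} = 3
g(7) = mex{1,2,3} = 0
g(8) = mex{0,2,3} = 1
g(9) = mex{0,1} = 2
g(10) = mex{1,2} = 0
So g(10) = 0.
Grundy values for row B (subtraction set {2, 3, 6, 7}):
g(0) = mex{} = 0
g(1) = mex{} = 0
g(2) = mex{0} = 1
g(3) = mex{0} = 1
g(4) = mex{0,1} = 2
g(5) = mex{1} = 0
g(6) = mex{0,1,2} = 3
g(7) = mex{0,2} = 1
g(8) = mex{0,1,3} = 2
So g(8) = 2.
The value of a disjunctive sum is the nim-sum of the parts.
Combined value = 0 ⊕ 2 = 2.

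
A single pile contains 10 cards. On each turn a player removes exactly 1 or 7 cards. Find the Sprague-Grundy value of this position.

Grundy values for subtraction set {1, 7}:
g(0) = mex{} = 0
g(1) = mex{0} = 1
g(2) = mex{1} = 0
g(3) = mex{0} = 1
g(4) = mex{1} = 0
g(5) = mex{0} = 1
g(6) = mex{1} = 0
g(7) = mex{0} = 1
g(8) = mex{1} = 0
g(9) = mex{0} = 1
g(10) = mex{1} = 0
So g(10) = 0.

0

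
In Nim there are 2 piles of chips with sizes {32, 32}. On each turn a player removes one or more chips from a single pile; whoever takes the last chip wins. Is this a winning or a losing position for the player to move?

Write each in binary and XOR column by column:
  100000  (32)
  100000  (32)
  ------
  000000  (0)
The nim-sum is 0, so this is a P-position: the player to move is in a losing position under optimal play.

Losing position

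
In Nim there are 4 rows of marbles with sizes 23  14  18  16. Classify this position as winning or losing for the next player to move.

Winning position

Nim-sum: 23 ^ 14 ^ 18 ^ 16 = 27.
The nim-sum is 27 ≠ 0, so this is an N-position: the player to move can win.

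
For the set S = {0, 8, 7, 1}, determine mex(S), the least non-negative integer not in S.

2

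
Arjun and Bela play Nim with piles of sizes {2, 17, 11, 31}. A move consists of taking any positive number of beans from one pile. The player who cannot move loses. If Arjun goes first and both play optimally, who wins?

Nim-sum: 2 ^ 17 ^ 11 ^ 31 = 7.
The nim-sum is 7 ≠ 0, so this is an N-position: the player to move can win; Arjun has a winning move.

Arjun wins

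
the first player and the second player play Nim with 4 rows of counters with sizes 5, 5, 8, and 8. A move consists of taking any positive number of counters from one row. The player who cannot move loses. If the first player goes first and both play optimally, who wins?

Bitwise XOR of the heap sizes:
  0101  (5)
  0101  (5)
  1000  (8)
  1000  (8)
  ----
  0000  (0)
The nim-sum is 0, so this is a P-position: the player to move is in a losing position under optimal play; the first player is about to move from it and so loses — the second player wins.

the second player wins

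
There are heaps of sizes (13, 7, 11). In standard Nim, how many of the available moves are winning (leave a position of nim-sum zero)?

Compute the nim-sum pairwise:
13 ⊕ 7 = 10
10 ⊕ 11 = 1
The overall nim-sum is X = 1. A heap of size p has a winning move iff p XOR X < p (reduce it to p XOR X).
  13: 13 XOR 1 = 12 < 13 — winning move (to 12).
  7: 7 XOR 1 = 6 < 7 — winning move (to 6).
  11: 11 XOR 1 = 10 < 11 — winning move (to 10).
That gives 3 winning moves.

3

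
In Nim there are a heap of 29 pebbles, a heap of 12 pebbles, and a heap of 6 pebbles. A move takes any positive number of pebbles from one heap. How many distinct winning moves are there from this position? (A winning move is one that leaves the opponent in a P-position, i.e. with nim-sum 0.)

1

Nim-sum: 29 ^ 12 ^ 6 = 23.
The overall nim-sum is X = 23. A heap of size p has a winning move iff p XOR X < p (reduce it to p XOR X).
  29: 29 XOR 23 = 10 < 29 — winning move (to 10).
  12: 12 XOR 23 = 27 ≥ 12 — no move.
  6: 6 XOR 23 = 17 ≥ 6 — no move.
That gives 1 winning move.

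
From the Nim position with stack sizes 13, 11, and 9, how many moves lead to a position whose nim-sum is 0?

3

Nim-sum: 13 XOR 11 XOR 9 = 15.
The overall nim-sum is X = 15. A stack of size p has a winning move iff p XOR X < p (reduce it to p XOR X).
  13: 13 XOR 15 = 2 < 13 — winning move (to 2).
  11: 11 XOR 15 = 4 < 11 — winning move (to 4).
  9: 9 XOR 15 = 6 < 9 — winning move (to 6).
That gives 3 winning moves.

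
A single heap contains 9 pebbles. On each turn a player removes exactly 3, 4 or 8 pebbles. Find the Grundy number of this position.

Compute g(0), g(1), … for moves {3, 4, 8}:
k:     0  1  2  3  4  5  6  7  8  9
g(k):  0  0  0  1  1  1  2  0  2  3
So g(9) = 3.

3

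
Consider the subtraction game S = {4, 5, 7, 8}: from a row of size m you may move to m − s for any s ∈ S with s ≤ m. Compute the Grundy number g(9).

2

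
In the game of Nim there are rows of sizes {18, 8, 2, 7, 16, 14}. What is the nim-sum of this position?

Compute the nim-sum pairwise:
18 ^ 8 = 26
26 ^ 2 = 24
24 ^ 7 = 31
31 ^ 16 = 15
15 ^ 14 = 1

1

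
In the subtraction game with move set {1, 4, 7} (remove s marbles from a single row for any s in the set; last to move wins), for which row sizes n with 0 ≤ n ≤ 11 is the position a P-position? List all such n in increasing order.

0, 2, 5, 8, 10

Compute g(0), g(1), … for moves {1, 4, 7}:
k:     0  1  2  3  4  5  6  7  8  9 10 11
g(k):  0  1  0  1  2  0  1  2  0  1  0  1
The P-positions (g = 0) in 0..11 are 0, 2, 5, 8, 10.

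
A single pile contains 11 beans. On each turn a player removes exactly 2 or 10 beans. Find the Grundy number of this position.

Compute g(0), g(1), … for moves {2, 10}:
g(0) = mex{} = 0
g(1) = mex{} = 0
g(2) = mex{0} = 1
g(3) = mex{0} = 1
g(4) = mex{1} = 0
g(5) = mex{1} = 0
g(6) = mex{0} = 1
g(7) = mex{0} = 1
g(8) = mex{1} = 0
g(9) = mex{1} = 0
g(10) = mex{0} = 1
g(11) = mex{0} = 1
So g(11) = 1.

1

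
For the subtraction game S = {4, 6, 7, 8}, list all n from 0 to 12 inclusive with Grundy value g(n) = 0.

0, 1, 2, 3, 12

Grundy values for subtraction set {4, 6, 7, 8}:
k:     0  1  2  3  4  5  6  7  8  9 10 11 12
g(k):  0  0  0  0  1  1  1  1  2  2  2  2  0
The P-positions (g = 0) in 0..12 are 0, 1, 2, 3, 12.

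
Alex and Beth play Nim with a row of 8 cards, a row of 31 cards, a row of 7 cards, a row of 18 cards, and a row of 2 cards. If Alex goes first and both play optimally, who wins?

Beth wins

Nim-sum: 8 ^ 31 ^ 7 ^ 18 ^ 2 = 0.
The nim-sum is 0, so this is a P-position: the player to move is in a losing position under optimal play; Alex is about to move from it and so loses — Beth wins.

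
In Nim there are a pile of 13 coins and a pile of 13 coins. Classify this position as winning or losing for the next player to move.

Compute the nim-sum pairwise:
13 XOR 13 = 0
The nim-sum is 0, so this is a P-position: the player to move is in a losing position under optimal play.

Losing position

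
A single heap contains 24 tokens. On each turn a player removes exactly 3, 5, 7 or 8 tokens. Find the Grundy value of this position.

0

Compute g(0), g(1), … for moves {3, 5, 7, 8}:
k:     0  1  2  3  4  5  6  7  8  9 10 11 12 13 14 15 16 17 18 19 20 21 22 23 24
g(k):  0  0  0  1  1  1  2  2  2  3  3  0  0  0  1  1  1  2  2  2  3  3  0  0  0
So g(24) = 0.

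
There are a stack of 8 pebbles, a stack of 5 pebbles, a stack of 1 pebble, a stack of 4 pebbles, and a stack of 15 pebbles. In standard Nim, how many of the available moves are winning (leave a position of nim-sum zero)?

3

Compute the nim-sum pairwise:
8 ^ 5 = 13
13 ^ 1 = 12
12 ^ 4 = 8
8 ^ 15 = 7
The overall nim-sum is X = 7. A stack of size p has a winning move iff p XOR X < p (reduce it to p XOR X).
  8: 8 XOR 7 = 15 ≥ 8 — no move.
  5: 5 XOR 7 = 2 < 5 — winning move (to 2).
  1: 1 XOR 7 = 6 ≥ 1 — no move.
  4: 4 XOR 7 = 3 < 4 — winning move (to 3).
  15: 15 XOR 7 = 8 < 15 — winning move (to 8).
That gives 3 winning moves.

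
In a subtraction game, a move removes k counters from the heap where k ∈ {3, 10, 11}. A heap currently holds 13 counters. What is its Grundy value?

Compute g(0), g(1), … for moves {3, 10, 11}:
k:     0  1  2  3  4  5  6  7  8  9 10 11 12 13
g(k):  0  0  0  1  1  1  0  0  0  1  1  1  2  2
So g(13) = 2.

2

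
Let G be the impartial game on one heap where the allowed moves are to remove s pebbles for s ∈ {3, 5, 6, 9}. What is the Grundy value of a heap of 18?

Grundy values for subtraction set {3, 5, 6, 9}:
k:     0  1  2  3  4  5  6  7  8  9 10 11 12 13 14 15 16 17 18
g(k):  0  0  0  1  1  1  2  2  2  3  3  3  0  0  0  1  1  1  2
So g(18) = 2.

2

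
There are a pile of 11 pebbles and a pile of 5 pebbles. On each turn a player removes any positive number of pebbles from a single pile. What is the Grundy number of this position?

14

Nim-sum: 11 XOR 5 = 14.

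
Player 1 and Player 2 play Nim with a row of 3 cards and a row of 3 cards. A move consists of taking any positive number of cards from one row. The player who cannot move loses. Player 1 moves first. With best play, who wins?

Player 2 wins

In binary:
  11  (3)
  11  (3)
  --
  00  (0)
The nim-sum is 0, so this is a P-position: the player to move is in a losing position under optimal play; Player 1 is about to move from it and so loses — Player 2 wins.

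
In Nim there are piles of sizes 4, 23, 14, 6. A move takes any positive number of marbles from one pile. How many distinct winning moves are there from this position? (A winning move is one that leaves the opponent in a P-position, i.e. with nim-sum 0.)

Nim-sum: 4 XOR 23 XOR 14 XOR 6 = 27.
The overall nim-sum is X = 27. A pile of size p has a winning move iff p XOR X < p (reduce it to p XOR X).
  4: 4 XOR 27 = 31 ≥ 4 — no move.
  23: 23 XOR 27 = 12 < 23 — winning move (to 12).
  14: 14 XOR 27 = 21 ≥ 14 — no move.
  6: 6 XOR 27 = 29 ≥ 6 — no move.
That gives 1 winning move.

1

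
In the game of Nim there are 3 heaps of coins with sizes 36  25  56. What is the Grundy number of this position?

5

In binary:
  100100  (36)
  011001  (25)
  111000  (56)
  ------
  000101  (5)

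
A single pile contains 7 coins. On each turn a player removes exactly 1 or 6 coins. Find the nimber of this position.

0

Grundy values for subtraction set {1, 6}:
g(0) = mex{} = 0
g(1) = mex{0} = 1
g(2) = mex{1} = 0
g(3) = mex{0} = 1
g(4) = mex{1} = 0
g(5) = mex{0} = 1
g(6) = mex{0,1} = 2
g(7) = mex{1,2} = 0
So g(7) = 0.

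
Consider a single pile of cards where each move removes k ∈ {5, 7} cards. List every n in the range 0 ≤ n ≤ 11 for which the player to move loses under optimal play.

0, 1, 2, 3, 4

Grundy values for subtraction set {5, 7}:
k:     0  1  2  3  4  5  6  7  8  9 10 11
g(k):  0  0  0  0  0  1  1  1  1  1  2  2
The P-positions (g = 0) in 0..11 are 0, 1, 2, 3, 4.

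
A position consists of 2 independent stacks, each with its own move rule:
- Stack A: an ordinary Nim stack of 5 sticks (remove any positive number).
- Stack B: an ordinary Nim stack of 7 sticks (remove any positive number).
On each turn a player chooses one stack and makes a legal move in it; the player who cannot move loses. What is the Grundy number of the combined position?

Stack A is a plain Nim stack of size 5, so its Grundy value is 5.
Stack B is a plain Nim stack of size 7, so its Grundy value is 7.
The value of a disjunctive sum is the nim-sum of the parts.
Combined value = 5 ⊕ 7 = 2.

2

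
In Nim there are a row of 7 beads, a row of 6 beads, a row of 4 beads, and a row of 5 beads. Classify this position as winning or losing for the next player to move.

Losing position

Nim-sum: 7 ^ 6 ^ 4 ^ 5 = 0.
The nim-sum is 0, so this is a P-position: the player to move is in a losing position under optimal play.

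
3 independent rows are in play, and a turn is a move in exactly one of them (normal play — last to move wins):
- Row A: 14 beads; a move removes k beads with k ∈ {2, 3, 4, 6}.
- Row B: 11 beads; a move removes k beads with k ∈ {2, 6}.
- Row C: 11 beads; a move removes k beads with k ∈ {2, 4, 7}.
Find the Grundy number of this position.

Build the Grundy sequence for row A with g(k) = mex{g(k−s) : s ∈ {2, 3, 4, 6}, s ≤ k}:
k:     0  1  2  3  4  5  6  7  8  9 10 11 12 13 14
g(k):  0  0  1  1  2  2  3  3  0  0  1  1  2  2  3
So g(14) = 3.
For row B, compute g(0), g(1), … with moves {2, 6}:
g(0) = mex{} = 0
g(1) = mex{} = 0
g(2) = mex{0} = 1
g(3) = mex{0} = 1
g(4) = mex{1} = 0
g(5) = mex{1} = 0
g(6) = mex{0} = 1
g(7) = mex{0} = 1
g(8) = mex{1} = 0
g(9) = mex{1} = 0
g(10) = mex{0} = 1
g(11) = mex{0} = 1
So g(11) = 1.
For row C, compute g(0), g(1), … with moves {2, 4, 7}:
k:     0  1  2  3  4  5  6  7  8  9 10 11
g(k):  0  0  1  1  2  2  0  3  1  0  2  1
So g(11) = 1.
The value of a disjunctive sum is the nim-sum of the parts.
Combined value = 3 XOR 1 XOR 1 = 3.

3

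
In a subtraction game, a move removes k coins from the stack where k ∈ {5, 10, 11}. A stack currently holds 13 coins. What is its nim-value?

2

Build the Grundy sequence with g(k) = mex{g(k−s) : s ∈ {5, 10, 11}, s ≤ k}:
k:     0  1  2  3  4  5  6  7  8  9 10 11 12 13
g(k):  0  0  0  0  0  1  1  1  1  1  2  2  2  2
So g(13) = 2.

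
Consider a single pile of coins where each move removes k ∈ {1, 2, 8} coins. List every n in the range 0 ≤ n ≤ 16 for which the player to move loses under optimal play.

0, 3, 6, 9, 12, 15

Compute g(0), g(1), … for moves {1, 2, 8}:
k:     0  1  2  3  4  5  6  7  8  9 10 11 12 13 14 15 16
g(k):  0  1  2  0  1  2  0  1  2  0  1  2  0  1  2  0  1
The P-positions (g = 0) in 0..16 are 0, 3, 6, 9, 12, 15.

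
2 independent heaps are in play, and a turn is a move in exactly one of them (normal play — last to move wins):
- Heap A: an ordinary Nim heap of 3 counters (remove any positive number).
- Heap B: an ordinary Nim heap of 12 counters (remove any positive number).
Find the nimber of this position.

15

Heap A is a plain Nim heap of size 3, so its Grundy value is 3.
Heap B is a plain Nim heap of size 12, so its Grundy value is 12.
The value of a disjunctive sum is the nim-sum of the parts.
Combined value = 3 ⊕ 12 = 15.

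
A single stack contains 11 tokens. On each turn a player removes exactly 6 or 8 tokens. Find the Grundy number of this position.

Build the Grundy sequence with g(k) = mex{g(k−s) : s ∈ {6, 8}, s ≤ k}:
k:     0  1  2  3  4  5  6  7  8  9 10 11
g(k):  0  0  0  0  0  0  1  1  1  1  1  1
So g(11) = 1.

1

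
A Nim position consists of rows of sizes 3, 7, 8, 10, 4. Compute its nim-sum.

2

In binary:
  0011  (3)
  0111  (7)
  1000  (8)
  1010  (10)
  0100  (4)
  ----
  0010  (2)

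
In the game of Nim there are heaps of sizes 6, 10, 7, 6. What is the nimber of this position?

13

Nim-sum: 6 ⊕ 10 ⊕ 7 ⊕ 6 = 13.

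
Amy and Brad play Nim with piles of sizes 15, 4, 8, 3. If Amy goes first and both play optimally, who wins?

In binary:
  1111  (15)
  0100  (4)
  1000  (8)
  0011  (3)
  ----
  0000  (0)
The nim-sum is 0, so this is a P-position: the player to move is in a losing position under optimal play; Amy is about to move from it and so loses — Brad wins.

Brad wins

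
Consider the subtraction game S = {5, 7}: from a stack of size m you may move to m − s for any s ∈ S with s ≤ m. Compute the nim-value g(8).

1

Grundy values for subtraction set {5, 7}:
k:     0  1  2  3  4  5  6  7  8
g(k):  0  0  0  0  0  1  1  1  1
So g(8) = 1.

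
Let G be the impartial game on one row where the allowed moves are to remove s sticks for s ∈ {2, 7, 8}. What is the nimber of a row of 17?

1

Build the Grundy sequence with g(k) = mex{g(k−s) : s ∈ {2, 7, 8}, s ≤ k}:
k:     0  1  2  3  4  5  6  7  8  9 10 11 12 13 14 15 16 17
g(k):  0  0  1  1  0  0  1  1  2  2  0  3  1  2  0  0  1  1
So g(17) = 1.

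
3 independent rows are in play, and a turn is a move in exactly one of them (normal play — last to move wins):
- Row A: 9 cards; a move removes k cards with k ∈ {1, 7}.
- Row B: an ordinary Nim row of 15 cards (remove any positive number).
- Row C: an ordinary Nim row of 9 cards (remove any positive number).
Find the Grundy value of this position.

For row A, compute g(0), g(1), … with moves {1, 7}:
k:     0  1  2  3  4  5  6  7  8  9
g(k):  0  1  0  1  0  1  0  1  0  1
So g(9) = 1.
Row B is a plain Nim row of size 15, so its Grundy value is 15.
Row C is a plain Nim row of size 9, so its Grundy value is 9.
The value of a disjunctive sum is the nim-sum of the parts.
Combined value = 1 ⊕ 15 ⊕ 9 = 7.

7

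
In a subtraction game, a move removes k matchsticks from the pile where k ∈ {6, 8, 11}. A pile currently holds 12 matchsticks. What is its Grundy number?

2

Build the Grundy sequence with g(k) = mex{g(k−s) : s ∈ {6, 8, 11}, s ≤ k}:
g(0) = mex{} = 0
g(1) = mex{} = 0
g(2) = mex{} = 0
g(3) = mex{} = 0
g(4) = mex{} = 0
g(5) = mex{} = 0
g(6) = mex{0} = 1
g(7) = mex{0} = 1
g(8) = mex{0} = 1
g(9) = mex{0} = 1
g(10) = mex{0} = 1
g(11) = mex{0} = 1
g(12) = mex{0,1} = 2
So g(12) = 2.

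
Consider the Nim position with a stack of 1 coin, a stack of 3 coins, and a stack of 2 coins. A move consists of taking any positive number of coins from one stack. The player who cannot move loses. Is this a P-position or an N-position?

P-position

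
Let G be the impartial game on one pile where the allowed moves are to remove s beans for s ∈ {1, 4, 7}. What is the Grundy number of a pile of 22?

1

Grundy values for subtraction set {1, 4, 7}:
k:     0  1  2  3  4  5  6  7  8  9 10 11 12 13 14 15 16 17 18 19 20 21 22
g(k):  0  1  0  1  2  0  1  2  0  1  0  1  2  0  1  2  0  1  0  1  2  0  1
So g(22) = 1.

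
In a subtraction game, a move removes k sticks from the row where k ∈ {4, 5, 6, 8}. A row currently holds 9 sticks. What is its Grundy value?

Compute g(0), g(1), … for moves {4, 5, 6, 8}:
k:     0  1  2  3  4  5  6  7  8  9
g(k):  0  0  0  0  1  1  1  1  2  2
So g(9) = 2.

2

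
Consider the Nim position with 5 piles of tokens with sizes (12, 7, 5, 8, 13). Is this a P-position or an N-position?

N-position

In binary:
  1100  (12)
  0111  (7)
  0101  (5)
  1000  (8)
  1101  (13)
  ----
  1011  (11)
The nim-sum is 11 ≠ 0, so this is an N-position: the player to move can win.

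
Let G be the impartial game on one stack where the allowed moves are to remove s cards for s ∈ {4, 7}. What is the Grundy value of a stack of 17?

Compute g(0), g(1), … for moves {4, 7}:
k:     0  1  2  3  4  5  6  7  8  9 10 11 12 13 14 15 16 17
g(k):  0  0  0  0  1  1  1  1  2  2  2  0  0  0  0  1  1  1
So g(17) = 1.

1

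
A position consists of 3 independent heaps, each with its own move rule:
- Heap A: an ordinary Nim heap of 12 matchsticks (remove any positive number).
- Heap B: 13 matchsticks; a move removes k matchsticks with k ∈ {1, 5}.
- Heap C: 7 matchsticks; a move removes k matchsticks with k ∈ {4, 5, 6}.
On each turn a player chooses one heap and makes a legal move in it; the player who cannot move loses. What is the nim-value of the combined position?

Heap A is a plain Nim heap of size 12, so its Grundy value is 12.
Build the Grundy sequence for heap B with g(k) = mex{g(k−s) : s ∈ {1, 5}, s ≤ k}:
g(0) = mex{} = 0
g(1) = mex{0} = 1
g(2) = mex{1} = 0
g(3) = mex{0} = 1
g(4) = mex{1} = 0
g(5) = mex{0} = 1
g(6) = mex{1} = 0
g(7) = mex{0} = 1
g(8) = mex{1} = 0
g(9) = mex{0} = 1
g(10) = mex{1} = 0
g(11) = mex{0} = 1
g(12) = mex{1} = 0
g(13) = mex{0} = 1
So g(13) = 1.
For heap C, compute g(0), g(1), … with moves {4, 5, 6}:
k:     0  1  2  3  4  5  6  7
g(k):  0  0  0  0  1  1  1  1
So g(7) = 1.
The value of a disjunctive sum is the nim-sum of the parts.
Combined value = 12 ⊕ 1 ⊕ 1 = 12.

12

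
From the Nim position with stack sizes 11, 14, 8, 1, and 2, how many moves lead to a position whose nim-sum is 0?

3

Nim-sum: 11 ^ 14 ^ 8 ^ 1 ^ 2 = 14.
The overall nim-sum is X = 14. A stack of size p has a winning move iff p XOR X < p (reduce it to p XOR X).
  11: 11 XOR 14 = 5 < 11 — winning move (to 5).
  14: 14 XOR 14 = 0 < 14 — winning move (to 0).
  8: 8 XOR 14 = 6 < 8 — winning move (to 6).
  1: 1 XOR 14 = 15 ≥ 1 — no move.
  2: 2 XOR 14 = 12 ≥ 2 — no move.
That gives 3 winning moves.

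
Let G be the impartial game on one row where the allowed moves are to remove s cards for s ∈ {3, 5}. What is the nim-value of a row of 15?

Compute g(0), g(1), … for moves {3, 5}:
k:     0  1  2  3  4  5  6  7  8  9 10 11 12 13 14 15
g(k):  0  0  0  1  1  1  2  2  0  0  0  1  1  1  2  2
So g(15) = 2.

2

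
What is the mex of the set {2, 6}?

0

0 is not in the set, so the mex is 0.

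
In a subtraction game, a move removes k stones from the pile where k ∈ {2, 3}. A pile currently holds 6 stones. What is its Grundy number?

Compute g(0), g(1), … for moves {2, 3}:
k:     0  1  2  3  4  5  6
g(k):  0  0  1  1  2  0  0
So g(6) = 0.

0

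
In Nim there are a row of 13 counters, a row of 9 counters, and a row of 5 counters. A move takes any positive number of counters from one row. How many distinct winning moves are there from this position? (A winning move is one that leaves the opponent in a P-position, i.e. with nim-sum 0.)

Bitwise XOR of the heap sizes:
  1101  (13)
  1001  (9)
  0101  (5)
  ----
  0001  (1)
The overall nim-sum is X = 1. A row of size p has a winning move iff p XOR X < p (reduce it to p XOR X).
  13: 13 XOR 1 = 12 < 13 — winning move (to 12).
  9: 9 XOR 1 = 8 < 9 — winning move (to 8).
  5: 5 XOR 1 = 4 < 5 — winning move (to 4).
That gives 3 winning moves.

3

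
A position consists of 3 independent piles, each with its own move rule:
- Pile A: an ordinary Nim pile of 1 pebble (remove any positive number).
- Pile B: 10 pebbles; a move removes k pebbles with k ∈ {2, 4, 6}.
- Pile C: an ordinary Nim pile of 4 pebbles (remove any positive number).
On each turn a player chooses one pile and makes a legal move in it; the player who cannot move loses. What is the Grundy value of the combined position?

Pile A is a plain Nim pile of size 1, so its Grundy value is 1.
Grundy values for pile B (subtraction set {2, 4, 6}):
k:     0  1  2  3  4  5  6  7  8  9 10
g(k):  0  0  1  1  2  2  3  3  0  0  1
So g(10) = 1.
Pile C is a plain Nim pile of size 4, so its Grundy value is 4.
The value of a disjunctive sum is the nim-sum of the parts.
Combined value = 1 XOR 1 XOR 4 = 4.

4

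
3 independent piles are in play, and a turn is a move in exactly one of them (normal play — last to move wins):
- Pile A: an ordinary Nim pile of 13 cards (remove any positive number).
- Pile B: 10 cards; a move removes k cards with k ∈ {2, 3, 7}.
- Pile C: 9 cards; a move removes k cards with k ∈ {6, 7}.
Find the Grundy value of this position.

Pile A is a plain Nim pile of size 13, so its Grundy value is 13.
Grundy values for pile B (subtraction set {2, 3, 7}):
g(0) = mex{} = 0
g(1) = mex{} = 0
g(2) = mex{0} = 1
g(3) = mex{0} = 1
g(4) = mex{0,1} = 2
g(5) = mex{1} = 0
g(6) = mex{1,2} = 0
g(7) = mex{0,2} = 1
g(8) = mex{0} = 1
g(9) = mex{0,1} = 2
g(10) = mex{1} = 0
So g(10) = 0.
For pile C, compute g(0), g(1), … with moves {6, 7}:
k:     0  1  2  3  4  5  6  7  8  9
g(k):  0  0  0  0  0  0  1  1  1  1
So g(9) = 1.
By the Sprague-Grundy theorem, the Grundy value of a sum of independent games is the XOR of the component values.
Combined value = 13 XOR 0 XOR 1 = 12.

12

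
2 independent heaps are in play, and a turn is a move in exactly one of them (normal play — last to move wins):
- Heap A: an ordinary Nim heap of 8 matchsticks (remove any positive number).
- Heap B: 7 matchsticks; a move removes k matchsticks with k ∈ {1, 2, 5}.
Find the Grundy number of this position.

9

Heap A is a plain Nim heap of size 8, so its Grundy value is 8.
For heap B, compute g(0), g(1), … with moves {1, 2, 5}:
g(0) = mex{} = 0
g(1) = mex{0} = 1
g(2) = mex{0,1} = 2
g(3) = mex{1,2} = 0
g(4) = mex{0,2} = 1
g(5) = mex{0,1} = 2
g(6) = mex{1,2} = 0
g(7) = mex{0,2} = 1
So g(7) = 1.
By the Sprague-Grundy theorem, the Grundy value of a sum of independent games is the XOR of the component values.
Combined value = 8 ⊕ 1 = 9.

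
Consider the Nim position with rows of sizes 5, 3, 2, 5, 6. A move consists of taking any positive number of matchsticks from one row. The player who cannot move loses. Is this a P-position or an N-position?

N-position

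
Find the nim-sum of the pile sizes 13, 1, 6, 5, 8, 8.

Nim-sum: 13 XOR 1 XOR 6 XOR 5 XOR 8 XOR 8 = 15.

15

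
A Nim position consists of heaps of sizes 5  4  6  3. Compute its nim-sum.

4

Compute the nim-sum pairwise:
5 ⊕ 4 = 1
1 ⊕ 6 = 7
7 ⊕ 3 = 4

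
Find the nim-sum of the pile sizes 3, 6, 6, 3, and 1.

1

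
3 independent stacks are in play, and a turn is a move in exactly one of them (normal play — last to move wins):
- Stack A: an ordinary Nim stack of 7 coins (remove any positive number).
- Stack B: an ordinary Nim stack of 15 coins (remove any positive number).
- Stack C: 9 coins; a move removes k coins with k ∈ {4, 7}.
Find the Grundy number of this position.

10

Stack A is a plain Nim stack of size 7, so its Grundy value is 7.
Stack B is a plain Nim stack of size 15, so its Grundy value is 15.
Build the Grundy sequence for stack C with g(k) = mex{g(k−s) : s ∈ {4, 7}, s ≤ k}:
k:     0  1  2  3  4  5  6  7  8  9
g(k):  0  0  0  0  1  1  1  1  2  2
So g(9) = 2.
The value of a disjunctive sum is the nim-sum of the parts.
Combined value = 7 ⊕ 15 ⊕ 2 = 10.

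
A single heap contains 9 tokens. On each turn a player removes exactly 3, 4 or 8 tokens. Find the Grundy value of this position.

Grundy values for subtraction set {3, 4, 8}:
k:     0  1  2  3  4  5  6  7  8  9
g(k):  0  0  0  1  1  1  2  0  2  3
So g(9) = 3.

3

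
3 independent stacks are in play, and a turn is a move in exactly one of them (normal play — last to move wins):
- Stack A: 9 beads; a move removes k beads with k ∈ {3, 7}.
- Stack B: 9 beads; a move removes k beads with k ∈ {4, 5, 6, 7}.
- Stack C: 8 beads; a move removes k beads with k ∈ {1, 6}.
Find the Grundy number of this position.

2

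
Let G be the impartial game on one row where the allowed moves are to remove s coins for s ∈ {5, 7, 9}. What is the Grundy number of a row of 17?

0

Grundy values for subtraction set {5, 7, 9}:
k:     0  1  2  3  4  5  6  7  8  9 10 11 12 13 14 15 16 17
g(k):  0  0  0  0  0  1  1  1  1  1  2  2  2  2  0  0  0  0
So g(17) = 0.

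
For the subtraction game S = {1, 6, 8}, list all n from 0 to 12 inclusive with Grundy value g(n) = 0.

Compute g(0), g(1), … for moves {1, 6, 8}:
g(0) = mex{} = 0
g(1) = mex{0} = 1
g(2) = mex{1} = 0
g(3) = mex{0} = 1
g(4) = mex{1} = 0
g(5) = mex{0} = 1
g(6) = mex{0,1} = 2
g(7) = mex{1,2} = 0
g(8) = mex{0} = 1
g(9) = mex{1} = 0
g(10) = mex{0} = 1
g(11) = mex{1} = 0
g(12) = mex{0,2} = 1
The P-positions (g = 0) in 0..12 are 0, 2, 4, 7, 9, 11.

0, 2, 4, 7, 9, 11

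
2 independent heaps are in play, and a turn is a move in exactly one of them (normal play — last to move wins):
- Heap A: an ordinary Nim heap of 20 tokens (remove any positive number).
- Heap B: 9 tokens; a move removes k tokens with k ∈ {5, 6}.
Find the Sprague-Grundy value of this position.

Heap A is a plain Nim heap of size 20, so its Grundy value is 20.
For heap B, compute g(0), g(1), … with moves {5, 6}:
g(0) = mex{} = 0
g(1) = mex{} = 0
g(2) = mex{} = 0
g(3) = mex{} = 0
g(4) = mex{} = 0
g(5) = mex{0} = 1
g(6) = mex{0} = 1
g(7) = mex{0} = 1
g(8) = mex{0} = 1
g(9) = mex{0} = 1
So g(9) = 1.
The value of a disjunctive sum is the nim-sum of the parts.
Combined value = 20 XOR 1 = 21.

21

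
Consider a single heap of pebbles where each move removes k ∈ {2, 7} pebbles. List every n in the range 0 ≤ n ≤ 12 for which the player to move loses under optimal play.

Grundy values for subtraction set {2, 7}:
k:     0  1  2  3  4  5  6  7  8  9 10 11 12
g(k):  0  0  1  1  0  0  1  1  2  0  0  1  1
The P-positions (g = 0) in 0..12 are 0, 1, 4, 5, 9, 10.

0, 1, 4, 5, 9, 10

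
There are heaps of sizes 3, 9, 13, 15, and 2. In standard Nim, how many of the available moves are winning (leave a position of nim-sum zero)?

3

Nim-sum: 3 ⊕ 9 ⊕ 13 ⊕ 15 ⊕ 2 = 10.
The overall nim-sum is X = 10. A heap of size p has a winning move iff p XOR X < p (reduce it to p XOR X).
  3: 3 XOR 10 = 9 ≥ 3 — no move.
  9: 9 XOR 10 = 3 < 9 — winning move (to 3).
  13: 13 XOR 10 = 7 < 13 — winning move (to 7).
  15: 15 XOR 10 = 5 < 15 — winning move (to 5).
  2: 2 XOR 10 = 8 ≥ 2 — no move.
That gives 3 winning moves.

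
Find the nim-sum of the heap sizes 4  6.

Nim-sum: 4 XOR 6 = 2.

2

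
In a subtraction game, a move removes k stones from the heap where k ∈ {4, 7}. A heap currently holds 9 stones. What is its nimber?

2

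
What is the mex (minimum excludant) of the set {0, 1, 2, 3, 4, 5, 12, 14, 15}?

6

The values 0, 1, 2, 3, 4, 5 are all present; 6 is the first non-negative integer missing from the set.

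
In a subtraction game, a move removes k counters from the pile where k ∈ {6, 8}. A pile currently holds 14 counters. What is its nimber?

Compute g(0), g(1), … for moves {6, 8}:
g(0) = mex{} = 0
g(1) = mex{} = 0
g(2) = mex{} = 0
g(3) = mex{} = 0
g(4) = mex{} = 0
g(5) = mex{} = 0
g(6) = mex{0} = 1
g(7) = mex{0} = 1
g(8) = mex{0} = 1
g(9) = mex{0} = 1
g(10) = mex{0} = 1
g(11) = mex{0} = 1
g(12) = mex{0,1} = 2
g(13) = mex{0,1} = 2
g(14) = mex{1} = 0
So g(14) = 0.

0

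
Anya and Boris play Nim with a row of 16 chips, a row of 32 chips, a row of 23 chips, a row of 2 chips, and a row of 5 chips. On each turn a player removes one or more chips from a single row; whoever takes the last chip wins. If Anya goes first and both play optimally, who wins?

Bitwise XOR of the heap sizes:
  010000  (16)
  100000  (32)
  010111  (23)
  000010  (2)
  000101  (5)
  ------
  100000  (32)
The nim-sum is 32 ≠ 0, so this is an N-position: the player to move can win; Anya has a winning move.

Anya wins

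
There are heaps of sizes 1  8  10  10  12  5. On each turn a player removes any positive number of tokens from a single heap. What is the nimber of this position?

0

In binary:
  0001  (1)
  1000  (8)
  1010  (10)
  1010  (10)
  1100  (12)
  0101  (5)
  ----
  0000  (0)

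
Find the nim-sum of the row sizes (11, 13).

In binary:
  1011  (11)
  1101  (13)
  ----
  0110  (6)

6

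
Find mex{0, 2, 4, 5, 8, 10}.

1

0 is in the set but 1 is not, so the mex is 1.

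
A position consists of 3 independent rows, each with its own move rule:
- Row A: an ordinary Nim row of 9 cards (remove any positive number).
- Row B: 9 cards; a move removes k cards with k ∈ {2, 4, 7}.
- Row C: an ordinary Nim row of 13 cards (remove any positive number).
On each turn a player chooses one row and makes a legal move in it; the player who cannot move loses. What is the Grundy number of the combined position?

Row A is a plain Nim row of size 9, so its Grundy value is 9.
Build the Grundy sequence for row B with g(k) = mex{g(k−s) : s ∈ {2, 4, 7}, s ≤ k}:
g(0) = mex{} = 0
g(1) = mex{} = 0
g(2) = mex{0} = 1
g(3) = mex{0} = 1
g(4) = mex{0,1} = 2
g(5) = mex{0,1} = 2
g(6) = mex{1,2} = 0
g(7) = mex{0,1,2} = 3
g(8) = mex{0,2} = 1
g(9) = mex{1,2,3} = 0
So g(9) = 0.
Row C is a plain Nim row of size 13, so its Grundy value is 13.
The value of a disjunctive sum is the nim-sum of the parts.
Combined value = 9 XOR 0 XOR 13 = 4.

4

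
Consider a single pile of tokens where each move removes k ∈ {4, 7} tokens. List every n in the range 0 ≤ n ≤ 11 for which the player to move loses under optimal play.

0, 1, 2, 3, 11

Build the Grundy sequence with g(k) = mex{g(k−s) : s ∈ {4, 7}, s ≤ k}:
g(0) = mex{} = 0
g(1) = mex{} = 0
g(2) = mex{} = 0
g(3) = mex{} = 0
g(4) = mex{0} = 1
g(5) = mex{0} = 1
g(6) = mex{0} = 1
g(7) = mex{0} = 1
g(8) = mex{0,1} = 2
g(9) = mex{0,1} = 2
g(10) = mex{0,1} = 2
g(11) = mex{1} = 0
The P-positions (g = 0) in 0..11 are 0, 1, 2, 3, 11.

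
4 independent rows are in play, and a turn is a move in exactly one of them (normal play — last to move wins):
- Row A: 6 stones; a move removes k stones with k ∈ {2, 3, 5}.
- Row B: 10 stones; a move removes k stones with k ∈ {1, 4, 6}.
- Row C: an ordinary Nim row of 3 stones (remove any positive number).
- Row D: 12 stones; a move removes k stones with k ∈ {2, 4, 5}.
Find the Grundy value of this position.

2

Build the Grundy sequence for row A with g(k) = mex{g(k−s) : s ∈ {2, 3, 5}, s ≤ k}:
g(0) = mex{} = 0
g(1) = mex{} = 0
g(2) = mex{0} = 1
g(3) = mex{0} = 1
g(4) = mex{0,1} = 2
g(5) = mex{0,1} = 2
g(6) = mex{0,1,2} = 3
So g(6) = 3.
Grundy values for row B (subtraction set {1, 4, 6}):
k:     0  1  2  3  4  5  6  7  8  9 10
g(k):  0  1  0  1  2  0  1  0  1  2  0
So g(10) = 0.
Row C is a plain Nim row of size 3, so its Grundy value is 3.
For row D, compute g(0), g(1), … with moves {2, 4, 5}:
g(0) = mex{} = 0
g(1) = mex{} = 0
g(2) = mex{0} = 1
g(3) = mex{0} = 1
g(4) = mex{0,1} = 2
g(5) = mex{0,1} = 2
g(6) = mex{0,1,2} = 3
g(7) = mex{1,2} = 0
g(8) = mex{1,2,3} = 0
g(9) = mex{0,2} = 1
g(10) = mex{0,2,3} = 1
g(11) = mex{0,1,3} = 2
g(12) = mex{0,1} = 2
So g(12) = 2.
The value of a disjunctive sum is the nim-sum of the parts.
Combined value = 3 ⊕ 0 ⊕ 3 ⊕ 2 = 2.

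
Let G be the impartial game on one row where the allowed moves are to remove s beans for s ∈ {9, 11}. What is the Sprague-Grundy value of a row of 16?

1

Build the Grundy sequence with g(k) = mex{g(k−s) : s ∈ {9, 11}, s ≤ k}:
k:     0  1  2  3  4  5  6  7  8  9 10 11 12 13 14 15 16
g(k):  0  0  0  0  0  0  0  0  0  1  1  1  1  1  1  1  1
So g(16) = 1.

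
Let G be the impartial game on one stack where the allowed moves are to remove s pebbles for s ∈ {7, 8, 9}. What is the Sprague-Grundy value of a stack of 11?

1

Build the Grundy sequence with g(k) = mex{g(k−s) : s ∈ {7, 8, 9}, s ≤ k}:
k:     0  1  2  3  4  5  6  7  8  9 10 11
g(k):  0  0  0  0  0  0  0  1  1  1  1  1
So g(11) = 1.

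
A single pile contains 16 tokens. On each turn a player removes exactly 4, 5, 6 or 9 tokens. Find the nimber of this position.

0

Build the Grundy sequence with g(k) = mex{g(k−s) : s ∈ {4, 5, 6, 9}, s ≤ k}:
k:     0  1  2  3  4  5  6  7  8  9 10 11 12 13 14 15 16
g(k):  0  0  0  0  1  1  1  1  2  2  2  2  3  0  0  0  0
So g(16) = 0.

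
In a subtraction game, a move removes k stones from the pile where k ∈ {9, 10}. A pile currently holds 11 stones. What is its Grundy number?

1

Grundy values for subtraction set {9, 10}:
g(0) = mex{} = 0
g(1) = mex{} = 0
g(2) = mex{} = 0
g(3) = mex{} = 0
g(4) = mex{} = 0
g(5) = mex{} = 0
g(6) = mex{} = 0
g(7) = mex{} = 0
g(8) = mex{} = 0
g(9) = mex{0} = 1
g(10) = mex{0} = 1
g(11) = mex{0} = 1
So g(11) = 1.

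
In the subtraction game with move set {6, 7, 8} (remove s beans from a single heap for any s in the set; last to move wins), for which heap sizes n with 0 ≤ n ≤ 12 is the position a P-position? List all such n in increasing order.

Grundy values for subtraction set {6, 7, 8}:
g(0) = mex{} = 0
g(1) = mex{} = 0
g(2) = mex{} = 0
g(3) = mex{} = 0
g(4) = mex{} = 0
g(5) = mex{} = 0
g(6) = mex{0} = 1
g(7) = mex{0} = 1
g(8) = mex{0} = 1
g(9) = mex{0} = 1
g(10) = mex{0} = 1
g(11) = mex{0} = 1
g(12) = mex{0,1} = 2
The P-positions (g = 0) in 0..12 are 0, 1, 2, 3, 4, 5.

0, 1, 2, 3, 4, 5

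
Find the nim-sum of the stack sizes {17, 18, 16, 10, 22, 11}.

In binary:
  10001  (17)
  10010  (18)
  10000  (16)
  01010  (10)
  10110  (22)
  01011  (11)
  -----
  00100  (4)

4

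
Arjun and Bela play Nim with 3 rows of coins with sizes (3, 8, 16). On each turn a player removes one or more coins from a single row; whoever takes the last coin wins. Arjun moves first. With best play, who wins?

Nim-sum: 3 XOR 8 XOR 16 = 27.
The nim-sum is 27 ≠ 0, so this is an N-position: the player to move can win; Arjun has a winning move.

Arjun wins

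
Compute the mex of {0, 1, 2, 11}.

3

The values 0, 1, 2 are all present; 3 is the first non-negative integer missing from the set.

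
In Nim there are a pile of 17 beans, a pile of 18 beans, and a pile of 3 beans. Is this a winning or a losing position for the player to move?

Nim-sum: 17 XOR 18 XOR 3 = 0.
The nim-sum is 0, so this is a P-position: the player to move is in a losing position under optimal play.

Losing position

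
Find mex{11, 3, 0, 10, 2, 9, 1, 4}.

5

The values 0, 1, 2, 3, 4 are all present; 5 is the first non-negative integer missing from the set.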